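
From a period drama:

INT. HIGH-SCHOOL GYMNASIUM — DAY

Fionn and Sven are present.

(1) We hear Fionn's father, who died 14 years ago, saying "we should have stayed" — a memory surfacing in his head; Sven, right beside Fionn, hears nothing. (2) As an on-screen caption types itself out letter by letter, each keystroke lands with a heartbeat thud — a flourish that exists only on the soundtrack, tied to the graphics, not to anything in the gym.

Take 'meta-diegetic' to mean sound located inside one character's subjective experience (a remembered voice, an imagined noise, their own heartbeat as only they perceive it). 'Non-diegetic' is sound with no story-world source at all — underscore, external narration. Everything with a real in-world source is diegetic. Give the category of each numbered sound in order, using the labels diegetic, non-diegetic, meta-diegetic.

(1) is meta-diegetic: the voice is a memory playing only inside Fionn's mind; Sven can't hear it.
(2) the caption isn't part of the story world, so neither is the sound tied to it → non-diegetic.

meta-diegetic, non-diegetic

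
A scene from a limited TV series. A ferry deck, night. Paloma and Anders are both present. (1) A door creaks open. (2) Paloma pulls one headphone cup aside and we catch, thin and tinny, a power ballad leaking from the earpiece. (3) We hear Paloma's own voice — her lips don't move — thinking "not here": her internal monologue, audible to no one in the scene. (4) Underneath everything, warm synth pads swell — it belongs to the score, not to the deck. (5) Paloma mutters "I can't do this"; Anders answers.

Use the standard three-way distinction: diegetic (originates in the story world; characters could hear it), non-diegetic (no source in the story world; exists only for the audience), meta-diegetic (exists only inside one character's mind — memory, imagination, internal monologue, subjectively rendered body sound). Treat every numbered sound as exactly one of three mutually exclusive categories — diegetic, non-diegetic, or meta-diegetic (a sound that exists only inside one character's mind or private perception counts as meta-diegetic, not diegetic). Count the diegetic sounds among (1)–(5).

(1) is diegetic: an in-world source (a door); characters could hear it.
(2) the headphones are an on-screen source → diegetic.
(3) Paloma's thought-voice: a private mental sound no other character can hear → meta-diegetic.
Sound (4): score with no on-screen or off-screen source; it exists for the audience alone, so non-diegetic.
Sound (5): spoken by a character present in the story world, so diegetic.
So 3 of the 5 are diegetic: (1), (2), (5).

3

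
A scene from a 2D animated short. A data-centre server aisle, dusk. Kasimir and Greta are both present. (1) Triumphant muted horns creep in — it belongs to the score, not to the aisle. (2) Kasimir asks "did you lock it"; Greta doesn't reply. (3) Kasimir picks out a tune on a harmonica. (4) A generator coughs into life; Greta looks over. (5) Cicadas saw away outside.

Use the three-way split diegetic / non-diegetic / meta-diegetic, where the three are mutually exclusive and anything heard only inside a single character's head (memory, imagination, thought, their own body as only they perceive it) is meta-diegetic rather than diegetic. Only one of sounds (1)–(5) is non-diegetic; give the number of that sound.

1

Sound (1): score with no on-screen or off-screen source; it exists for the audience alone, so non-diegetic.
(2) is diegetic: Kasimir is a character speaking aloud in the scene.
(3) Kasimir is producing the music live, in the story world → diegetic.
(4) is diegetic: the sound comes from a generator physically present in the location.
(5) it's the actual ambient sound of the location → diegetic.
Only (1) is non-diegetic.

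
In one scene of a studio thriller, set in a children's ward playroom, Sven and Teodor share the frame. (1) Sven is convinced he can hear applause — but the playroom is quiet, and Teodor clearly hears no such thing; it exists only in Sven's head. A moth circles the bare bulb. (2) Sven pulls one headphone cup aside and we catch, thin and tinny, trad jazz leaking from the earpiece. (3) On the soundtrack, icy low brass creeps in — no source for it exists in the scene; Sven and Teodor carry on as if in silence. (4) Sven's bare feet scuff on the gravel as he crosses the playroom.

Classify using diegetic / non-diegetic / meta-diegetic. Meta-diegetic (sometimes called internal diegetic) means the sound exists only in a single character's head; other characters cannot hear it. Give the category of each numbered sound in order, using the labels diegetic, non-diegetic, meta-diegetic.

meta-diegetic, diegetic, non-diegetic, diegetic

(1) is meta-diegetic: Sven alone 'hears' it — an imagined sound, not present in the space.
Sound (2): the headphones are an on-screen source, so diegetic.
Sound (3): nothing in the playroom produces it and the characters don't hear it — pure soundtrack, so non-diegetic.
Sound (4): a character's body making contact with the set — an in-world sound, so diegetic.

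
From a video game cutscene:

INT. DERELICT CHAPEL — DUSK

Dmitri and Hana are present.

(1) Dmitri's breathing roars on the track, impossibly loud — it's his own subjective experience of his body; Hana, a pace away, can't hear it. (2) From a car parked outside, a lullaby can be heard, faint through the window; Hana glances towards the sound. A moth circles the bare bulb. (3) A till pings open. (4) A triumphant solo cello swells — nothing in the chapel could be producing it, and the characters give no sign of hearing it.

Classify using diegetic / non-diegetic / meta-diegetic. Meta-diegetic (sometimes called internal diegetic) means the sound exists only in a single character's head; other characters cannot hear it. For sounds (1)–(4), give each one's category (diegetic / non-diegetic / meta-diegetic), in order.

(1) is meta-diegetic: point-of-audition from inside Dmitri's body; not a sound in the room.
(2) is diegetic: it's coming from a car parked outside — a location within the story world — and Hana reacts.
(3) an in-world source (a till); characters could hear it → diegetic.
Sound (4): score with no on-screen or off-screen source; it exists for the audience alone, so non-diegetic.

meta-diegetic, diegetic, diegetic, non-diegetic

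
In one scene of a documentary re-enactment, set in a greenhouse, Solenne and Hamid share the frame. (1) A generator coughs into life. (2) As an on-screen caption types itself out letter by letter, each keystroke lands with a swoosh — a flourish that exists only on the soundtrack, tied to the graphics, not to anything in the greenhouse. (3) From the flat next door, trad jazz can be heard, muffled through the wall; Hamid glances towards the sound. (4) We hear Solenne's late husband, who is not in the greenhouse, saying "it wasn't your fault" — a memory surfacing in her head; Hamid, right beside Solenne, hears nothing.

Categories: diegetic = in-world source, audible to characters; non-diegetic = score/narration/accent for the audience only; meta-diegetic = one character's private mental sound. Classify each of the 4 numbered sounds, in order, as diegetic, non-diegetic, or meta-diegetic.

(1) an in-world source (a generator); characters could hear it → diegetic.
(2) is non-diegetic: the caption isn't part of the story world, so neither is the sound tied to it.
(3) is diegetic: the music has an off-screen but real-world source and a character hears it.
Sound (4): it's Solenne's recollection rendered as sound; the other character can't hear it, so meta-diegetic.

diegetic, non-diegetic, diegetic, meta-diegetic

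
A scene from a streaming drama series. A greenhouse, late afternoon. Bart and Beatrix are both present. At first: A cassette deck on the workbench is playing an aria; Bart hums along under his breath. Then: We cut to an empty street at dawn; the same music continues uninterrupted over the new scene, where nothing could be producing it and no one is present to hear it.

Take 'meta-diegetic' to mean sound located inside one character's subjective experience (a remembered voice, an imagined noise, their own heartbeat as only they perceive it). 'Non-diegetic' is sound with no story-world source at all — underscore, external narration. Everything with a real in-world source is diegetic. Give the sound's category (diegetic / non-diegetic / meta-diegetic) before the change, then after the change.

diegetic, non-diegetic

Before the change: a cassette deck is a real in-scene source and Bart reacts to it → diegetic.
After the change: there is no longer any in-world source and no one can hear it — it has become underscore → non-diegetic.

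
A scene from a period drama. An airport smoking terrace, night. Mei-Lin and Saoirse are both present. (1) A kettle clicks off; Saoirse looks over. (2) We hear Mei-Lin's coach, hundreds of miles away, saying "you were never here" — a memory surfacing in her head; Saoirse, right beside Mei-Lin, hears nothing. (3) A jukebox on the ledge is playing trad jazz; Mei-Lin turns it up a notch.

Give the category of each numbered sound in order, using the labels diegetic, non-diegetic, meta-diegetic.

(1) a kettle is a real object/event in the scene's world → diegetic.
Sound (2): it's Mei-Lin's recollection rendered as sound; the other character can't hear it, so meta-diegetic.
(3) is diegetic: the music comes from an on-screen device that Mei-Lin responds to.

diegetic, meta-diegetic, diegetic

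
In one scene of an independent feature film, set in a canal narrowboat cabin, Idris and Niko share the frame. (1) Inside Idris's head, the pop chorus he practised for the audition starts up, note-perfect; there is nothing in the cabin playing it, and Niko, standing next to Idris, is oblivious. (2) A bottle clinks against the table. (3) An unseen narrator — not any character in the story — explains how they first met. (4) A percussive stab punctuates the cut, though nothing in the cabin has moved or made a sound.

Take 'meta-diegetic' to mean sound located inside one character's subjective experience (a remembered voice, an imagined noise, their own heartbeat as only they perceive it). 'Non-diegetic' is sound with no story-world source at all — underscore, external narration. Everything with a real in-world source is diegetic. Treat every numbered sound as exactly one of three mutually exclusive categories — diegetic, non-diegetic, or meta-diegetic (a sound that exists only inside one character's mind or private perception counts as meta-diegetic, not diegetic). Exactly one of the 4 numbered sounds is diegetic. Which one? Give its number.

2

(1) it lives in Idris's subjectivity, not in the cabin → meta-diegetic.
(2) the sound comes from a bottle physically present in the location → diegetic.
(3) is non-diegetic: external voice-over — not a character, not heard by anyone in the scene.
(4) nothing in the scene produces it; it's an accent added for the audience → non-diegetic.
Only (2) is diegetic.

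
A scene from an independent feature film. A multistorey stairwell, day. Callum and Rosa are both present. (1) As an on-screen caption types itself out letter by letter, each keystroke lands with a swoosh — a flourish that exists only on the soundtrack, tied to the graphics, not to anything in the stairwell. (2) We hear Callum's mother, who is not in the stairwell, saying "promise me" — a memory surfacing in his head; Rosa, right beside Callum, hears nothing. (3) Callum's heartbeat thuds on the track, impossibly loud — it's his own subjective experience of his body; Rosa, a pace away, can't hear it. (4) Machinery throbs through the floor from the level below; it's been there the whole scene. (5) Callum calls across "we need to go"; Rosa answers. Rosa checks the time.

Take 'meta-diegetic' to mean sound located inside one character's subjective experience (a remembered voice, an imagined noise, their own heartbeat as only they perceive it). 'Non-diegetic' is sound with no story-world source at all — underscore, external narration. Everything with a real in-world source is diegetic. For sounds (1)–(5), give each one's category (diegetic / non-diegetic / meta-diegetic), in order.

non-diegetic, meta-diegetic, meta-diegetic, diegetic, diegetic

(1) is non-diegetic: the caption isn't part of the story world, so neither is the sound tied to it.
(2) is meta-diegetic: a remembered line, private to Callum — not present in the room, not audible to Rosa.
(3) it's Callum's internal bodily sensation rendered as sound; only Callum 'hears' it → meta-diegetic.
(4) ambient/room sound belonging to the story's physical space → diegetic.
(5) is diegetic: Callum is a character speaking aloud in the scene.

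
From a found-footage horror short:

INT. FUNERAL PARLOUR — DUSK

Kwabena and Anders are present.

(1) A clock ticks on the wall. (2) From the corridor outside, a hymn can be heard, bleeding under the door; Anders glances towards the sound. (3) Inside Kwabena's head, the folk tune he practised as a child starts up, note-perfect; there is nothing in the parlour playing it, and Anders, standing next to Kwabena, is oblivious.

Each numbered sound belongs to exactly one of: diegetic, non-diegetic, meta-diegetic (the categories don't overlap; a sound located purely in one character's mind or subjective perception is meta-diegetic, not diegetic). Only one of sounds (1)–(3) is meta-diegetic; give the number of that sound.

3

(1) the sound comes from a clock physically present in the location → diegetic.
(2) the music has an off-screen but real-world source and a character hears it → diegetic.
Sound (3): remembered music, private to Kwabena — Anders is oblivious because it isn't in the room, so meta-diegetic.
Only (3) is meta-diegetic.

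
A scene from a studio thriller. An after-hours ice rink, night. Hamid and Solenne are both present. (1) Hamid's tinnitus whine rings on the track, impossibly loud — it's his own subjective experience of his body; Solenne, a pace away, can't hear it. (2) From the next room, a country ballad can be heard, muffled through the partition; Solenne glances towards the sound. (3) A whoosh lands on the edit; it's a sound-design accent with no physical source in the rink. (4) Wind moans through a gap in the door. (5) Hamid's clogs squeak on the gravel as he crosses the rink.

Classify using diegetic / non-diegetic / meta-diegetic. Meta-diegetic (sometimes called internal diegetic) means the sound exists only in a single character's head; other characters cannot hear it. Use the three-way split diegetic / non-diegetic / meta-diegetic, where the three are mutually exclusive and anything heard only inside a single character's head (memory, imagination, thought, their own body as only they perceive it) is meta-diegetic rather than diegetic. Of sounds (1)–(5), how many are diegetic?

(1) is meta-diegetic: point-of-audition from inside Hamid's body; not a sound in the room.
Sound (2): off-screen diegetic: the source is out of frame but still in the story's space, so diegetic.
(3) is non-diegetic: it's a sound-design accent with no in-world source; no one in the scene can hear it.
(4) wind is part of the location's real environment → diegetic.
(5) is diegetic: a character's body making contact with the set — an in-world sound.
Diegetic: (2), (4), (5) — that's 3.

3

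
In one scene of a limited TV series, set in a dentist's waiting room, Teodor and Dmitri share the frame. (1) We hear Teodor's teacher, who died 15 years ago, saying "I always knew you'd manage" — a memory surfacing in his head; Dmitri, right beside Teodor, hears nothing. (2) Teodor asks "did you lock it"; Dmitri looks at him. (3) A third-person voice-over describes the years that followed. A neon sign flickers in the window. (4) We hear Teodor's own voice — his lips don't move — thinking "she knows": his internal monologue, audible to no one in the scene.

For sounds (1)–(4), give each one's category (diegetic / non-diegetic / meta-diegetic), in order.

meta-diegetic, diegetic, non-diegetic, meta-diegetic

Sound (1): the voice is a memory playing only inside Teodor's mind; Dmitri can't hear it, so meta-diegetic.
(2) on-screen dialogue — Teodor speaks and Dmitri is there to hear → diegetic.
Sound (3): external voice-over — not a character, not heard by anyone in the scene, so non-diegetic.
Sound (4): internal monologue — inside Teodor's mind, not spoken into the scene, so meta-diegetic.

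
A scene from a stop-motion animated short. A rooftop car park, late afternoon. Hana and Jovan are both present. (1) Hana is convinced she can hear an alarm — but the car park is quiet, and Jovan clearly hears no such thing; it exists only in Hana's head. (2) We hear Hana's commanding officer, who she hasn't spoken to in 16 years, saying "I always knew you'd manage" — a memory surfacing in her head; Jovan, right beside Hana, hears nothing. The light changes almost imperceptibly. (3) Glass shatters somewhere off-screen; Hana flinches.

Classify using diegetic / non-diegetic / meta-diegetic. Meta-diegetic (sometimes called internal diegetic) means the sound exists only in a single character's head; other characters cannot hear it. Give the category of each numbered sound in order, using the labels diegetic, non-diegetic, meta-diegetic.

Sound (1): the sound is imagined by Hana; nothing in the story world is producing it and Jovan can't hear it, so meta-diegetic.
Sound (2): the voice is a memory playing only inside Hana's mind; Jovan can't hear it, so meta-diegetic.
(3) glass is a real object/event in the scene's world → diegetic.

meta-diegetic, meta-diegetic, diegetic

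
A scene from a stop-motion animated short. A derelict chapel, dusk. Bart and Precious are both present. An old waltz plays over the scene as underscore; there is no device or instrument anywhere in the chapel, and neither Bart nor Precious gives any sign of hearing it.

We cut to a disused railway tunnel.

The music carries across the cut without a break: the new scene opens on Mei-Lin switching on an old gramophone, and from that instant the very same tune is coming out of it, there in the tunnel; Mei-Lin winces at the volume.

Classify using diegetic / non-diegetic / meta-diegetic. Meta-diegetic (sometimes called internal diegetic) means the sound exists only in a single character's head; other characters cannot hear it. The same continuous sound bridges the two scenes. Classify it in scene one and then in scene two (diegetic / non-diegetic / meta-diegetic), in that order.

Scene one: there's no in-world source anywhere and no character hears it — underscore for the audience only → non-diegetic.
Scene two: once Mei-Lin turns on an old gramophone, the music has a real source in the story world and Mei-Lin reacts to it → diegetic.

non-diegetic, diegetic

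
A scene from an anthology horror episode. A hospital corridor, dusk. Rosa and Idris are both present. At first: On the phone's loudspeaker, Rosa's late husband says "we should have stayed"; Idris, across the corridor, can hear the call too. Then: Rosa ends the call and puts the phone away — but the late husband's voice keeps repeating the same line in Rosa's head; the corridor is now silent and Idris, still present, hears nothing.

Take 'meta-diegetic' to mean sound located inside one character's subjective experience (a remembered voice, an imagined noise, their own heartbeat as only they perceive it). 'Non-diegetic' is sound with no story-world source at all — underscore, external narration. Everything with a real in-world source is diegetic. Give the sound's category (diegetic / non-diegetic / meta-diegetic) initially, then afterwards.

Initially: the loudspeaker is an in-world source; both Rosa and Idris hear the call → diegetic.
Afterwards: with the phone off, the voice continues only as Rosa's private mental replay — Idris can't hear it → meta-diegetic.

diegetic, meta-diegetic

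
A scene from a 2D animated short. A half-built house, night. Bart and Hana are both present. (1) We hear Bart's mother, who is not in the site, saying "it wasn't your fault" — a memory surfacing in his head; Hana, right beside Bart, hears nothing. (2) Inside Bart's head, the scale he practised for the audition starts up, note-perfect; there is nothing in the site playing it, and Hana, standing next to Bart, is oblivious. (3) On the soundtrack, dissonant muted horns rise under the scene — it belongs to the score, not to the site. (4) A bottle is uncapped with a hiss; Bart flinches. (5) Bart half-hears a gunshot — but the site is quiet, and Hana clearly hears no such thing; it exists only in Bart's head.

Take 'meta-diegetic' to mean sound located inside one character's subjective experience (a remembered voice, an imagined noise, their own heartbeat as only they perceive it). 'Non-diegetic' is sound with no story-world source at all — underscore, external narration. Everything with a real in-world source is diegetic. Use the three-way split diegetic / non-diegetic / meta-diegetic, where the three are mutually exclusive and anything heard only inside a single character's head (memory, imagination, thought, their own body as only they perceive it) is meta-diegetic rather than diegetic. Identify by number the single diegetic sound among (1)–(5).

4

(1) is meta-diegetic: a remembered line, private to Bart — not present in the room, not audible to Hana.
(2) the music is a memory playing inside Bart's mind alone; no real-world source, Hana can't hear it → meta-diegetic.
Sound (3): nothing in the site produces it and the characters don't hear it — pure soundtrack, so non-diegetic.
Sound (4): a bottle is a real object/event in the scene's world, so diegetic.
Sound (5): Bart alone 'hears' it — an imagined sound, not present in the space, so meta-diegetic.
Only (4) is diegetic.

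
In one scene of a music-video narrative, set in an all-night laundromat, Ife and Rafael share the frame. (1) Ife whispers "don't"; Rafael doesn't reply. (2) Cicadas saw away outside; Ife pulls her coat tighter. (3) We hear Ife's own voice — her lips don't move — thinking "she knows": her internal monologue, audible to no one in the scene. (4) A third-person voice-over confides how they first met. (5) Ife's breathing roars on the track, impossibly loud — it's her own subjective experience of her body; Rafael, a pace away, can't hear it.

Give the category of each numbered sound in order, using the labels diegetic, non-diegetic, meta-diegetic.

diegetic, diegetic, meta-diegetic, non-diegetic, meta-diegetic

(1) Ife is a character speaking aloud in the scene → diegetic.
(2) is diegetic: cicadas is part of the location's real environment.
(3) is meta-diegetic: it's Ife's unspoken thought, heard only by the audience via her subjectivity.
(4) the narrator exists outside the story world, addressing only the audience → non-diegetic.
Sound (5): point-of-audition from inside Ife's body; not a sound in the room, so meta-diegetic.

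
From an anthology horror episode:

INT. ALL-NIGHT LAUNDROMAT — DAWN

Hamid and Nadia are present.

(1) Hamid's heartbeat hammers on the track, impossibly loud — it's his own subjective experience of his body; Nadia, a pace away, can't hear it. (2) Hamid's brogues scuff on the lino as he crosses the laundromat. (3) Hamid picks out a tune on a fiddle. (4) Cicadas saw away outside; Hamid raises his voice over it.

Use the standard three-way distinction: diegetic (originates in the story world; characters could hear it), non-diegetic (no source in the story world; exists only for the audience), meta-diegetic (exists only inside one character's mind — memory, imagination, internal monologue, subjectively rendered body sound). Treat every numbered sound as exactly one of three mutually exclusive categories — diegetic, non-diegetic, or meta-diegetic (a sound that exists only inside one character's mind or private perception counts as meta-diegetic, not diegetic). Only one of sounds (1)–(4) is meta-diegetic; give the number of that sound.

(1) is meta-diegetic: it's Hamid's internal bodily sensation rendered as sound; only Hamid 'hears' it.
(2) Hamid's footsteps are produced in the story world → diegetic.
(3) the instrument and the performer are both in the scene → diegetic.
Sound (4): cicadas is part of the location's real environment, so diegetic.
Only (1) is meta-diegetic.

1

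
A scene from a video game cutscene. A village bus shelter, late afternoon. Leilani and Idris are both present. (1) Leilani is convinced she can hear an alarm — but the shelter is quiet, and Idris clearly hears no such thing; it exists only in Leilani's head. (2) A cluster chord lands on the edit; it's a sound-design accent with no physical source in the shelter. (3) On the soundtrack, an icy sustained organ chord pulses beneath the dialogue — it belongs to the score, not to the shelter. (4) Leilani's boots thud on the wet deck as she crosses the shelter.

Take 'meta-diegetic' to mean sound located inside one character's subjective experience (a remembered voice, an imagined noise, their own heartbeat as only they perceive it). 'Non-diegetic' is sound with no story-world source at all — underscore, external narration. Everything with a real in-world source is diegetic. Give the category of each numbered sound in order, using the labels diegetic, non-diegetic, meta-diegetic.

meta-diegetic, non-diegetic, non-diegetic, diegetic

(1) is meta-diegetic: subjective to Leilani: the shelter is silent and Idris hears nothing.
Sound (2): nothing in the scene produces it; it's an accent added for the audience, so non-diegetic.
(3) it has no source in the story world and no character can hear it — it's underscore → non-diegetic.
Sound (4): Leilani's footsteps are produced in the story world, so diegetic.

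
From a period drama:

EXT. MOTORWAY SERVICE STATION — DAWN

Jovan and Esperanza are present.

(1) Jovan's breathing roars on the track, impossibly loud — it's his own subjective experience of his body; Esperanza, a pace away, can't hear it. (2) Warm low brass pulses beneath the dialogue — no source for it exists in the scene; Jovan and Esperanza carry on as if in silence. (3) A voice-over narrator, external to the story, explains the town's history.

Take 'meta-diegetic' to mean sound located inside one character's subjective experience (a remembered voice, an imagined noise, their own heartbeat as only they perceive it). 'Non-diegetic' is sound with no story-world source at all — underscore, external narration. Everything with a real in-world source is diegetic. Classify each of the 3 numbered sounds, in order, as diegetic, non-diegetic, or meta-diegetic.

meta-diegetic, non-diegetic, non-diegetic

(1) is meta-diegetic: it's Jovan's internal bodily sensation rendered as sound; only Jovan 'hears' it.
Sound (2): nothing in the forecourt produces it and the characters don't hear it — pure soundtrack, so non-diegetic.
(3) commentary laid over the scene from outside the fiction → non-diegetic.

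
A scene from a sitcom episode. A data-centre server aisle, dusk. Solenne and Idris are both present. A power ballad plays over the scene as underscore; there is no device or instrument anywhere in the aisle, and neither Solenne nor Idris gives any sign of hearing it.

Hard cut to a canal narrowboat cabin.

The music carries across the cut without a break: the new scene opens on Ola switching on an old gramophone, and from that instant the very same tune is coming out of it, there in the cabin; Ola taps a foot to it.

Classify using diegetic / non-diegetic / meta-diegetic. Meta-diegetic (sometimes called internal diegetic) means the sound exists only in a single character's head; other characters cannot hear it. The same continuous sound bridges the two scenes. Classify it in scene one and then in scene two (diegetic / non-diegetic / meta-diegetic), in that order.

non-diegetic, diegetic

Scene one: there's no in-world source anywhere and no character hears it — underscore for the audience only → non-diegetic.
Scene two: once Ola turns on an old gramophone, the music has a real source in the story world and Ola reacts to it → diegetic.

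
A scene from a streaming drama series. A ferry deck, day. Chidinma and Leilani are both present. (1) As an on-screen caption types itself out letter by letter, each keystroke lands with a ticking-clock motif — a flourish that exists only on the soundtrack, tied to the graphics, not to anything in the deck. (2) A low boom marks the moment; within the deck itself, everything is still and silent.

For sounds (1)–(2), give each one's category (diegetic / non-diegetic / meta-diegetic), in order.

non-diegetic, non-diegetic

(1) the caption isn't part of the story world, so neither is the sound tied to it → non-diegetic.
(2) is non-diegetic: it's a sound-design accent with no in-world source; no one in the scene can hear it.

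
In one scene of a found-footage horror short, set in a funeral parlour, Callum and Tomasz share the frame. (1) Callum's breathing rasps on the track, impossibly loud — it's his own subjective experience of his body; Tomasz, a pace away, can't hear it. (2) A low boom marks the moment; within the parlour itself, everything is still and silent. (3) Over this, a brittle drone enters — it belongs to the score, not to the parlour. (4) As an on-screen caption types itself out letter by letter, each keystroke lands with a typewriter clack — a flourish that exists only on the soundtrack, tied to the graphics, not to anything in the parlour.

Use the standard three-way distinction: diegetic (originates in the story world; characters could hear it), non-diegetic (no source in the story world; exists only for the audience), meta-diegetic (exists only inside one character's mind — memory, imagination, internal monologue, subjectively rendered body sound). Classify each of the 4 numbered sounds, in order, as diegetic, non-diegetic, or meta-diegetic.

Sound (1): it's Callum's internal bodily sensation rendered as sound; only Callum 'hears' it, so meta-diegetic.
(2) is non-diegetic: nothing in the scene produces it; it's an accent added for the audience.
(3) is non-diegetic: score with no on-screen or off-screen source; it exists for the audience alone.
Sound (4): it accompanies on-screen graphics, not anything inside the story world, so non-diegetic.

meta-diegetic, non-diegetic, non-diegetic, non-diegetic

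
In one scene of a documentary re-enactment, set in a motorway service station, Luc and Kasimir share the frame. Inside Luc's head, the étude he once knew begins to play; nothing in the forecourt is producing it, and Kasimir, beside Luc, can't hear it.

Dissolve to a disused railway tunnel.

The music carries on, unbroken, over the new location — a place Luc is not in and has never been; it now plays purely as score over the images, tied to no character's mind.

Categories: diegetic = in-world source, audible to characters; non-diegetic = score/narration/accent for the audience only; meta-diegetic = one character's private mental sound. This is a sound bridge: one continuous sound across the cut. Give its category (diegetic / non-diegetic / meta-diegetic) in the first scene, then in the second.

Scene one: the music exists only inside Luc's mind; Kasimir can't hear it → meta-diegetic.
Scene two: it's detached from Luc entirely and plays over unrelated images with no in-world source — conventional underscore → non-diegetic.

meta-diegetic, non-diegetic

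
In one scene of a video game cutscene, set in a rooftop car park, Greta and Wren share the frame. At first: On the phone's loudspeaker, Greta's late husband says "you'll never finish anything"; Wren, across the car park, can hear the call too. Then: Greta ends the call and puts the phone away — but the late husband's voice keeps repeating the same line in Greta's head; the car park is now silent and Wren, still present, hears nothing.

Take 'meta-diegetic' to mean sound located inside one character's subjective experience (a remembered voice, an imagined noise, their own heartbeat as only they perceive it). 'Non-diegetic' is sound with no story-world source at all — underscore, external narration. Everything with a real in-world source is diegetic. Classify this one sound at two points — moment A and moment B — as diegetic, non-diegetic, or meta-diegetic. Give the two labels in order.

diegetic, meta-diegetic

Moment A: the loudspeaker is an in-world source; both Greta and Wren hear the call → diegetic.
Moment B: with the phone off, the voice continues only as Greta's private mental replay — Wren can't hear it → meta-diegetic.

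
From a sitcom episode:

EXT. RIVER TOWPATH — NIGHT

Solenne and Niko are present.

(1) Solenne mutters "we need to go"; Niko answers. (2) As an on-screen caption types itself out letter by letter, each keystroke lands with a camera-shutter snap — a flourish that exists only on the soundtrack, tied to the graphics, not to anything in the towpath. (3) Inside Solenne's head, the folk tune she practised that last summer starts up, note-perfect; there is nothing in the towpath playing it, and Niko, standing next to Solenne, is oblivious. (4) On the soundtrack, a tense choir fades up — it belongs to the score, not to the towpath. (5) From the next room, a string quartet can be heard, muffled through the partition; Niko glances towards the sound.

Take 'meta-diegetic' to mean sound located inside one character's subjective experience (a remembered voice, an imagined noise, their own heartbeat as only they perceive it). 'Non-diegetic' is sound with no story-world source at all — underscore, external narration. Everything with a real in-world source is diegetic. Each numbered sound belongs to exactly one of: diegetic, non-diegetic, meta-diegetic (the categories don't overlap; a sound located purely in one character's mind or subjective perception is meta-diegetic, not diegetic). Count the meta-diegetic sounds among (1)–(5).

(1) spoken by a character present in the story world → diegetic.
(2) it accompanies on-screen graphics, not anything inside the story world → non-diegetic.
Sound (3): the music is a memory playing inside Solenne's mind alone; no real-world source, Niko can't hear it, so meta-diegetic.
(4) is non-diegetic: nothing in the towpath produces it and the characters don't hear it — pure soundtrack.
(5) is diegetic: the music has an off-screen but real-world source and a character hears it.
Meta-diegetic: (3) — that's 1.

1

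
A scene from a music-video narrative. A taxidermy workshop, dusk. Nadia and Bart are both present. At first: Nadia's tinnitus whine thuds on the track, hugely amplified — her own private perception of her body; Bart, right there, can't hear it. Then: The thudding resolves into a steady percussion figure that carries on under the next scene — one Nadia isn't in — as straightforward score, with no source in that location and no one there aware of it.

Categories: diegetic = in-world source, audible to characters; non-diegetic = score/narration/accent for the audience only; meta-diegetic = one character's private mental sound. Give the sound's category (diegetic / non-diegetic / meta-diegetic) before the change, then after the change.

meta-diegetic, non-diegetic

Before the change: it's Nadia's subjective body sound, inaudible to Bart → meta-diegetic.
After the change: detached from Nadia and playing as sourceless score over a scene she isn't in — for the audience only → non-diegetic.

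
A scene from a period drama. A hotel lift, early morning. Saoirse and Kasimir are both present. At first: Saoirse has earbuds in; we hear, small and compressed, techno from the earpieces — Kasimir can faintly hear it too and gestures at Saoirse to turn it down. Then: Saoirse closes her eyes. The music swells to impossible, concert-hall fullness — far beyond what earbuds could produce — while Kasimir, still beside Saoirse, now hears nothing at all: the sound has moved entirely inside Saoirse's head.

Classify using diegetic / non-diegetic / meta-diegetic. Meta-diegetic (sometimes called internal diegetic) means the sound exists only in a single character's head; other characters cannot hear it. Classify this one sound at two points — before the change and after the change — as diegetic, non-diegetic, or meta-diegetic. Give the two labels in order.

diegetic, meta-diegetic

Before the change: the earbuds are a physical source both characters can hear → diegetic.
After the change: the music now exists only as Saoirse's subjective experience; Kasimir can no longer hear it → meta-diegetic.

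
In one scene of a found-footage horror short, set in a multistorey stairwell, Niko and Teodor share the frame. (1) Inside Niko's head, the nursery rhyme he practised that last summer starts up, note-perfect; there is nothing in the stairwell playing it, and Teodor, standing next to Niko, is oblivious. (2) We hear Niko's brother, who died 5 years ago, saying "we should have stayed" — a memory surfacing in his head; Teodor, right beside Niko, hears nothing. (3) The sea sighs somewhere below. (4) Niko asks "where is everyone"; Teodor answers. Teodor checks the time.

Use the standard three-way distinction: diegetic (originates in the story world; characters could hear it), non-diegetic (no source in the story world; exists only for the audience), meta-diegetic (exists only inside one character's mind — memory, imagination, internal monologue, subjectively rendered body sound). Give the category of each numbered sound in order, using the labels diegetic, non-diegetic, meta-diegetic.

(1) is meta-diegetic: it lives in Niko's subjectivity, not in the stairwell.
Sound (2): it's Niko's recollection rendered as sound; the other character can't hear it, so meta-diegetic.
Sound (3): it's the actual ambient sound of the location, so diegetic.
Sound (4): spoken by a character present in the story world, so diegetic.

meta-diegetic, meta-diegetic, diegetic, diegetic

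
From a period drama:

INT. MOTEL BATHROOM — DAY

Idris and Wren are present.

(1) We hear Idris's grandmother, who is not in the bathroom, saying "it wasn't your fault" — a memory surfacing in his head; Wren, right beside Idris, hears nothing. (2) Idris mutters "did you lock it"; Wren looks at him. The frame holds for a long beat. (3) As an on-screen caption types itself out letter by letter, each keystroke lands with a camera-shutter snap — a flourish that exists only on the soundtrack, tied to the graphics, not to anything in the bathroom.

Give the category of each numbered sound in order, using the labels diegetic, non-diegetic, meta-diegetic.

meta-diegetic, diegetic, non-diegetic

(1) it's Idris's recollection rendered as sound; the other character can't hear it → meta-diegetic.
(2) is diegetic: spoken by a character present in the story world.
(3) it accompanies on-screen graphics, not anything inside the story world → non-diegetic.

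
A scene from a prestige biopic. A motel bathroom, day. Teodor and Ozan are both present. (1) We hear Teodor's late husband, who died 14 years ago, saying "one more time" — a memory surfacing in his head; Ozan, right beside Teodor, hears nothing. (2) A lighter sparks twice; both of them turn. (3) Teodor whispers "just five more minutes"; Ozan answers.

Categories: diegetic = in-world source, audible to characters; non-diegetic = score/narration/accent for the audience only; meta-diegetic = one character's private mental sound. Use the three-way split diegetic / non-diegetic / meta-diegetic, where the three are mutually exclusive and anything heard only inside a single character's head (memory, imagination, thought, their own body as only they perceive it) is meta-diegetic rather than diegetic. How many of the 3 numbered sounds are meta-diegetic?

1

(1) is meta-diegetic: it's Teodor's recollection rendered as sound; the other character can't hear it.
(2) an in-world source (a lighter); characters could hear it → diegetic.
Sound (3): spoken by a character present in the story world, so diegetic.
So 1 of the 3 is meta-diegetic: (1).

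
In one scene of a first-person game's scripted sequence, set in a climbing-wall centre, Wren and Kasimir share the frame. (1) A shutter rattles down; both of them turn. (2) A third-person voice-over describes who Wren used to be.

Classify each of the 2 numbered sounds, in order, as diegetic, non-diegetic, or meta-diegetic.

(1) is diegetic: a shutter is a real object/event in the scene's world.
Sound (2): commentary laid over the scene from outside the fiction, so non-diegetic.

diegetic, non-diegetic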